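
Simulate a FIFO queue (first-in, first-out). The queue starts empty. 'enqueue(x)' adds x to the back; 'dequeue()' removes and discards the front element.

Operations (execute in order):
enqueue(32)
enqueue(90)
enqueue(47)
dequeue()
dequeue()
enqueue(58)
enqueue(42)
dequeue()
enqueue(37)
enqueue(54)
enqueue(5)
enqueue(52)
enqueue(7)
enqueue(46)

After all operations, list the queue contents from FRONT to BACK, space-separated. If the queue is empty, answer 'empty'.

Answer: 58 42 37 54 5 52 7 46

Derivation:
enqueue(32): [32]
enqueue(90): [32, 90]
enqueue(47): [32, 90, 47]
dequeue(): [90, 47]
dequeue(): [47]
enqueue(58): [47, 58]
enqueue(42): [47, 58, 42]
dequeue(): [58, 42]
enqueue(37): [58, 42, 37]
enqueue(54): [58, 42, 37, 54]
enqueue(5): [58, 42, 37, 54, 5]
enqueue(52): [58, 42, 37, 54, 5, 52]
enqueue(7): [58, 42, 37, 54, 5, 52, 7]
enqueue(46): [58, 42, 37, 54, 5, 52, 7, 46]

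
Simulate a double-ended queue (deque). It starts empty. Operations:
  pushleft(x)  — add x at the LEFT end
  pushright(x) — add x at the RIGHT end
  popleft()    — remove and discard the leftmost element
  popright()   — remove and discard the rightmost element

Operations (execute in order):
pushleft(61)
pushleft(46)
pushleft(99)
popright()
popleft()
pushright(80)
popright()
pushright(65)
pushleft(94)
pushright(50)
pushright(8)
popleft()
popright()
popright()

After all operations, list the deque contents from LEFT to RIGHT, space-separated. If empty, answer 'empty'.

Answer: 46 65

Derivation:
pushleft(61): [61]
pushleft(46): [46, 61]
pushleft(99): [99, 46, 61]
popright(): [99, 46]
popleft(): [46]
pushright(80): [46, 80]
popright(): [46]
pushright(65): [46, 65]
pushleft(94): [94, 46, 65]
pushright(50): [94, 46, 65, 50]
pushright(8): [94, 46, 65, 50, 8]
popleft(): [46, 65, 50, 8]
popright(): [46, 65, 50]
popright(): [46, 65]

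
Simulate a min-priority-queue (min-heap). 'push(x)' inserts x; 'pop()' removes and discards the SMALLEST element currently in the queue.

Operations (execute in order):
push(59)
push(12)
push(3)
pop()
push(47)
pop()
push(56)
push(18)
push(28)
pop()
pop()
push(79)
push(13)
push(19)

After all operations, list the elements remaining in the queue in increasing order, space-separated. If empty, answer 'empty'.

push(59): heap contents = [59]
push(12): heap contents = [12, 59]
push(3): heap contents = [3, 12, 59]
pop() → 3: heap contents = [12, 59]
push(47): heap contents = [12, 47, 59]
pop() → 12: heap contents = [47, 59]
push(56): heap contents = [47, 56, 59]
push(18): heap contents = [18, 47, 56, 59]
push(28): heap contents = [18, 28, 47, 56, 59]
pop() → 18: heap contents = [28, 47, 56, 59]
pop() → 28: heap contents = [47, 56, 59]
push(79): heap contents = [47, 56, 59, 79]
push(13): heap contents = [13, 47, 56, 59, 79]
push(19): heap contents = [13, 19, 47, 56, 59, 79]

Answer: 13 19 47 56 59 79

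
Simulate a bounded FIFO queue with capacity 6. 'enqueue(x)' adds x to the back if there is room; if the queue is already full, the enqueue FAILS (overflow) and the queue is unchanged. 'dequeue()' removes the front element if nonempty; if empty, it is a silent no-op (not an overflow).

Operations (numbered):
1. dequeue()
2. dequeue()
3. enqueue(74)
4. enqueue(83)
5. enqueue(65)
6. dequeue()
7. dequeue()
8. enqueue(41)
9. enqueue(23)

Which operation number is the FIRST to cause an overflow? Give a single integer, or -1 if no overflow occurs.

1. dequeue(): empty, no-op, size=0
2. dequeue(): empty, no-op, size=0
3. enqueue(74): size=1
4. enqueue(83): size=2
5. enqueue(65): size=3
6. dequeue(): size=2
7. dequeue(): size=1
8. enqueue(41): size=2
9. enqueue(23): size=3

Answer: -1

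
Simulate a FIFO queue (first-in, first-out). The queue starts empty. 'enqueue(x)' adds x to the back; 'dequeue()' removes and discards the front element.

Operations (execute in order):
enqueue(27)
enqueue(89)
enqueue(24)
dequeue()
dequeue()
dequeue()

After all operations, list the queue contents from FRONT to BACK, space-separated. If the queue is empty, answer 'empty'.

enqueue(27): [27]
enqueue(89): [27, 89]
enqueue(24): [27, 89, 24]
dequeue(): [89, 24]
dequeue(): [24]
dequeue(): []

Answer: empty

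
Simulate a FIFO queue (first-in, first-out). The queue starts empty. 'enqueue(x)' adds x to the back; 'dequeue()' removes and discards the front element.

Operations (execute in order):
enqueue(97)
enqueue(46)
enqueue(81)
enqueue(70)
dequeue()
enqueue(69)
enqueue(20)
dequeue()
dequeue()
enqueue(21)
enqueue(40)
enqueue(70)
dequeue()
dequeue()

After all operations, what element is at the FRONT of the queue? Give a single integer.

enqueue(97): queue = [97]
enqueue(46): queue = [97, 46]
enqueue(81): queue = [97, 46, 81]
enqueue(70): queue = [97, 46, 81, 70]
dequeue(): queue = [46, 81, 70]
enqueue(69): queue = [46, 81, 70, 69]
enqueue(20): queue = [46, 81, 70, 69, 20]
dequeue(): queue = [81, 70, 69, 20]
dequeue(): queue = [70, 69, 20]
enqueue(21): queue = [70, 69, 20, 21]
enqueue(40): queue = [70, 69, 20, 21, 40]
enqueue(70): queue = [70, 69, 20, 21, 40, 70]
dequeue(): queue = [69, 20, 21, 40, 70]
dequeue(): queue = [20, 21, 40, 70]

Answer: 20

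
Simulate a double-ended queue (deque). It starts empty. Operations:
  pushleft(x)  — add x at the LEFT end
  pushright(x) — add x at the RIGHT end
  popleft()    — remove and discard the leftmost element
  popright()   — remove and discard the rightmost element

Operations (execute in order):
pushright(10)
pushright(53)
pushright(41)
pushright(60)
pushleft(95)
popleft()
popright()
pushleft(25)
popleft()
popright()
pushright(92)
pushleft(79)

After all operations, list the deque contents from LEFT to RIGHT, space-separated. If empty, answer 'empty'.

pushright(10): [10]
pushright(53): [10, 53]
pushright(41): [10, 53, 41]
pushright(60): [10, 53, 41, 60]
pushleft(95): [95, 10, 53, 41, 60]
popleft(): [10, 53, 41, 60]
popright(): [10, 53, 41]
pushleft(25): [25, 10, 53, 41]
popleft(): [10, 53, 41]
popright(): [10, 53]
pushright(92): [10, 53, 92]
pushleft(79): [79, 10, 53, 92]

Answer: 79 10 53 92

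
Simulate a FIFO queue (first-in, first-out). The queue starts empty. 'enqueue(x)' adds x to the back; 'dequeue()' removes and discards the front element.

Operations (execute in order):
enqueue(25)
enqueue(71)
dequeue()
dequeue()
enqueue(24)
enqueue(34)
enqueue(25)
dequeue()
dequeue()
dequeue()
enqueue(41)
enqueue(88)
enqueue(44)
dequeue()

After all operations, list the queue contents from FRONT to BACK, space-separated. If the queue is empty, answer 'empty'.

Answer: 88 44

Derivation:
enqueue(25): [25]
enqueue(71): [25, 71]
dequeue(): [71]
dequeue(): []
enqueue(24): [24]
enqueue(34): [24, 34]
enqueue(25): [24, 34, 25]
dequeue(): [34, 25]
dequeue(): [25]
dequeue(): []
enqueue(41): [41]
enqueue(88): [41, 88]
enqueue(44): [41, 88, 44]
dequeue(): [88, 44]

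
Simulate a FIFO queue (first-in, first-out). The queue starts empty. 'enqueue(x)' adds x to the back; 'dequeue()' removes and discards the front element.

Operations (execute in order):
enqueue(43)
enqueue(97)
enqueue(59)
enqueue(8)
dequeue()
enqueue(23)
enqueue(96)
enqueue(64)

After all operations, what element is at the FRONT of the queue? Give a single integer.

Answer: 97

Derivation:
enqueue(43): queue = [43]
enqueue(97): queue = [43, 97]
enqueue(59): queue = [43, 97, 59]
enqueue(8): queue = [43, 97, 59, 8]
dequeue(): queue = [97, 59, 8]
enqueue(23): queue = [97, 59, 8, 23]
enqueue(96): queue = [97, 59, 8, 23, 96]
enqueue(64): queue = [97, 59, 8, 23, 96, 64]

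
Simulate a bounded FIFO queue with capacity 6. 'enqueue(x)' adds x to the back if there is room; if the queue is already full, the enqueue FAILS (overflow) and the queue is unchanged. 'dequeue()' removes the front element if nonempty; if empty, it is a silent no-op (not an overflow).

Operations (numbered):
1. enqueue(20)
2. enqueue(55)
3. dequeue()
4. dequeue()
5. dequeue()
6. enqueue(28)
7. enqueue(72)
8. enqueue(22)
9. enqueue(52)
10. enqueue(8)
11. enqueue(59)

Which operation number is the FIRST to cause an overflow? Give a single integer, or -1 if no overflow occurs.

Answer: -1

Derivation:
1. enqueue(20): size=1
2. enqueue(55): size=2
3. dequeue(): size=1
4. dequeue(): size=0
5. dequeue(): empty, no-op, size=0
6. enqueue(28): size=1
7. enqueue(72): size=2
8. enqueue(22): size=3
9. enqueue(52): size=4
10. enqueue(8): size=5
11. enqueue(59): size=6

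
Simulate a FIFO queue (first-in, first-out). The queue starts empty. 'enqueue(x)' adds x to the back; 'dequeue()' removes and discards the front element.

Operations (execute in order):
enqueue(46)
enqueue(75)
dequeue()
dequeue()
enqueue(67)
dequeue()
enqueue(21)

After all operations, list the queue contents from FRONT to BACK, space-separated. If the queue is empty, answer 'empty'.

enqueue(46): [46]
enqueue(75): [46, 75]
dequeue(): [75]
dequeue(): []
enqueue(67): [67]
dequeue(): []
enqueue(21): [21]

Answer: 21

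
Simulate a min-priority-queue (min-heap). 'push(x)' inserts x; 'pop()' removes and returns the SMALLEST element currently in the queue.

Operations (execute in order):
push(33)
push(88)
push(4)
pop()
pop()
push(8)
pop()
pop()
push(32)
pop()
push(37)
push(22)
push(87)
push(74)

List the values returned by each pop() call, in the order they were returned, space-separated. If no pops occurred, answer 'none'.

push(33): heap contents = [33]
push(88): heap contents = [33, 88]
push(4): heap contents = [4, 33, 88]
pop() → 4: heap contents = [33, 88]
pop() → 33: heap contents = [88]
push(8): heap contents = [8, 88]
pop() → 8: heap contents = [88]
pop() → 88: heap contents = []
push(32): heap contents = [32]
pop() → 32: heap contents = []
push(37): heap contents = [37]
push(22): heap contents = [22, 37]
push(87): heap contents = [22, 37, 87]
push(74): heap contents = [22, 37, 74, 87]

Answer: 4 33 8 88 32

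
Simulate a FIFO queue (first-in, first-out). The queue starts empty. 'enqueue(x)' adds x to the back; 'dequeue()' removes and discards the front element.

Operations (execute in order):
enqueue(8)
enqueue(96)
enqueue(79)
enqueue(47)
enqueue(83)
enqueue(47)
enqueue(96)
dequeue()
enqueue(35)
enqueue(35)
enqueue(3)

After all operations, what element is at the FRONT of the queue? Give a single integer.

Answer: 96

Derivation:
enqueue(8): queue = [8]
enqueue(96): queue = [8, 96]
enqueue(79): queue = [8, 96, 79]
enqueue(47): queue = [8, 96, 79, 47]
enqueue(83): queue = [8, 96, 79, 47, 83]
enqueue(47): queue = [8, 96, 79, 47, 83, 47]
enqueue(96): queue = [8, 96, 79, 47, 83, 47, 96]
dequeue(): queue = [96, 79, 47, 83, 47, 96]
enqueue(35): queue = [96, 79, 47, 83, 47, 96, 35]
enqueue(35): queue = [96, 79, 47, 83, 47, 96, 35, 35]
enqueue(3): queue = [96, 79, 47, 83, 47, 96, 35, 35, 3]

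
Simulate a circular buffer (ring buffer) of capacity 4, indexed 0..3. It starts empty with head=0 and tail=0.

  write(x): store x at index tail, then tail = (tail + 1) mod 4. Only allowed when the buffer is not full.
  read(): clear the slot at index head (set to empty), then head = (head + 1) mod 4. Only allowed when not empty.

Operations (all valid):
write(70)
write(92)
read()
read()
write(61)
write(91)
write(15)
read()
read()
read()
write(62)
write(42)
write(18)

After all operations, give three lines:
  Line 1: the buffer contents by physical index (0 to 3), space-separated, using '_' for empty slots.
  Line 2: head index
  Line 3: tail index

write(70): buf=[70 _ _ _], head=0, tail=1, size=1
write(92): buf=[70 92 _ _], head=0, tail=2, size=2
read(): buf=[_ 92 _ _], head=1, tail=2, size=1
read(): buf=[_ _ _ _], head=2, tail=2, size=0
write(61): buf=[_ _ 61 _], head=2, tail=3, size=1
write(91): buf=[_ _ 61 91], head=2, tail=0, size=2
write(15): buf=[15 _ 61 91], head=2, tail=1, size=3
read(): buf=[15 _ _ 91], head=3, tail=1, size=2
read(): buf=[15 _ _ _], head=0, tail=1, size=1
read(): buf=[_ _ _ _], head=1, tail=1, size=0
write(62): buf=[_ 62 _ _], head=1, tail=2, size=1
write(42): buf=[_ 62 42 _], head=1, tail=3, size=2
write(18): buf=[_ 62 42 18], head=1, tail=0, size=3

Answer: _ 62 42 18
1
0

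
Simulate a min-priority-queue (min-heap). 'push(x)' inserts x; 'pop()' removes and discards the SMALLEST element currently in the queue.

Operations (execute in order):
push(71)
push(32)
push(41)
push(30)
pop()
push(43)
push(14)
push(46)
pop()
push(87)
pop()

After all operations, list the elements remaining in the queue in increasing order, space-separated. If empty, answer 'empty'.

Answer: 41 43 46 71 87

Derivation:
push(71): heap contents = [71]
push(32): heap contents = [32, 71]
push(41): heap contents = [32, 41, 71]
push(30): heap contents = [30, 32, 41, 71]
pop() → 30: heap contents = [32, 41, 71]
push(43): heap contents = [32, 41, 43, 71]
push(14): heap contents = [14, 32, 41, 43, 71]
push(46): heap contents = [14, 32, 41, 43, 46, 71]
pop() → 14: heap contents = [32, 41, 43, 46, 71]
push(87): heap contents = [32, 41, 43, 46, 71, 87]
pop() → 32: heap contents = [41, 43, 46, 71, 87]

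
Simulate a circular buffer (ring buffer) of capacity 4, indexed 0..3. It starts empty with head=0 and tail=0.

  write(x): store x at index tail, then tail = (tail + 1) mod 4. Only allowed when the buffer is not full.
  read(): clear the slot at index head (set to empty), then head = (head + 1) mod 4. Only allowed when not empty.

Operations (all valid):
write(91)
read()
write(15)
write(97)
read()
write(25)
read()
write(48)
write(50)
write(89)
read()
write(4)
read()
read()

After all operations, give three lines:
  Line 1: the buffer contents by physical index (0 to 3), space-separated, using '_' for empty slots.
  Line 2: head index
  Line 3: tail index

write(91): buf=[91 _ _ _], head=0, tail=1, size=1
read(): buf=[_ _ _ _], head=1, tail=1, size=0
write(15): buf=[_ 15 _ _], head=1, tail=2, size=1
write(97): buf=[_ 15 97 _], head=1, tail=3, size=2
read(): buf=[_ _ 97 _], head=2, tail=3, size=1
write(25): buf=[_ _ 97 25], head=2, tail=0, size=2
read(): buf=[_ _ _ 25], head=3, tail=0, size=1
write(48): buf=[48 _ _ 25], head=3, tail=1, size=2
write(50): buf=[48 50 _ 25], head=3, tail=2, size=3
write(89): buf=[48 50 89 25], head=3, tail=3, size=4
read(): buf=[48 50 89 _], head=0, tail=3, size=3
write(4): buf=[48 50 89 4], head=0, tail=0, size=4
read(): buf=[_ 50 89 4], head=1, tail=0, size=3
read(): buf=[_ _ 89 4], head=2, tail=0, size=2

Answer: _ _ 89 4
2
0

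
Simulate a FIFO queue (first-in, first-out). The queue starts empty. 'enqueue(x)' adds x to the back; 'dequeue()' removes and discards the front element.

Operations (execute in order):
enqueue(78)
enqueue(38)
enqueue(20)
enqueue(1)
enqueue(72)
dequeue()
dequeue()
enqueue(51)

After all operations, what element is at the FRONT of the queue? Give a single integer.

enqueue(78): queue = [78]
enqueue(38): queue = [78, 38]
enqueue(20): queue = [78, 38, 20]
enqueue(1): queue = [78, 38, 20, 1]
enqueue(72): queue = [78, 38, 20, 1, 72]
dequeue(): queue = [38, 20, 1, 72]
dequeue(): queue = [20, 1, 72]
enqueue(51): queue = [20, 1, 72, 51]

Answer: 20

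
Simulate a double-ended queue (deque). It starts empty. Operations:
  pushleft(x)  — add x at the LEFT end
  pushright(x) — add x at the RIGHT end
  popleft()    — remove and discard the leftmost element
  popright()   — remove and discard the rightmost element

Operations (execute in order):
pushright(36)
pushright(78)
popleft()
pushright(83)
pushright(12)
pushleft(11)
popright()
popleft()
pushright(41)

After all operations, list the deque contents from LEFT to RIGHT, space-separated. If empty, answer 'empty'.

Answer: 78 83 41

Derivation:
pushright(36): [36]
pushright(78): [36, 78]
popleft(): [78]
pushright(83): [78, 83]
pushright(12): [78, 83, 12]
pushleft(11): [11, 78, 83, 12]
popright(): [11, 78, 83]
popleft(): [78, 83]
pushright(41): [78, 83, 41]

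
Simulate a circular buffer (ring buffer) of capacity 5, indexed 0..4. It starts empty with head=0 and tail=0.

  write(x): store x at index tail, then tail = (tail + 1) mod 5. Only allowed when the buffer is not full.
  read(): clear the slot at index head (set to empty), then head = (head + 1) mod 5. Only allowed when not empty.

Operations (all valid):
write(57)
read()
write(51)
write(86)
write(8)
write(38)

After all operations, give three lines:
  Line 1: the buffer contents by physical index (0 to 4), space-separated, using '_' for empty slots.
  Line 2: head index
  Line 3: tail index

Answer: _ 51 86 8 38
1
0

Derivation:
write(57): buf=[57 _ _ _ _], head=0, tail=1, size=1
read(): buf=[_ _ _ _ _], head=1, tail=1, size=0
write(51): buf=[_ 51 _ _ _], head=1, tail=2, size=1
write(86): buf=[_ 51 86 _ _], head=1, tail=3, size=2
write(8): buf=[_ 51 86 8 _], head=1, tail=4, size=3
write(38): buf=[_ 51 86 8 38], head=1, tail=0, size=4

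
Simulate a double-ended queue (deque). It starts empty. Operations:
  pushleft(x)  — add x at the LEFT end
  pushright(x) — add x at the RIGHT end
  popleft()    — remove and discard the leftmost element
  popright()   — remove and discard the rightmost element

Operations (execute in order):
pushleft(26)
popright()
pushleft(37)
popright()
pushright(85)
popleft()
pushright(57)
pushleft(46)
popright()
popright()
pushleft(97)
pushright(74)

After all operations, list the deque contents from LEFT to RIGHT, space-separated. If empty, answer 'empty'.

pushleft(26): [26]
popright(): []
pushleft(37): [37]
popright(): []
pushright(85): [85]
popleft(): []
pushright(57): [57]
pushleft(46): [46, 57]
popright(): [46]
popright(): []
pushleft(97): [97]
pushright(74): [97, 74]

Answer: 97 74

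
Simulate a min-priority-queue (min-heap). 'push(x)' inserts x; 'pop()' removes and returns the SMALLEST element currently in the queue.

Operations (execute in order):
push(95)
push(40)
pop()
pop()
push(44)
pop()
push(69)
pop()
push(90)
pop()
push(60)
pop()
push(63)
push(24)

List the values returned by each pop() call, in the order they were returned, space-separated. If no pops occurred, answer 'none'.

push(95): heap contents = [95]
push(40): heap contents = [40, 95]
pop() → 40: heap contents = [95]
pop() → 95: heap contents = []
push(44): heap contents = [44]
pop() → 44: heap contents = []
push(69): heap contents = [69]
pop() → 69: heap contents = []
push(90): heap contents = [90]
pop() → 90: heap contents = []
push(60): heap contents = [60]
pop() → 60: heap contents = []
push(63): heap contents = [63]
push(24): heap contents = [24, 63]

Answer: 40 95 44 69 90 60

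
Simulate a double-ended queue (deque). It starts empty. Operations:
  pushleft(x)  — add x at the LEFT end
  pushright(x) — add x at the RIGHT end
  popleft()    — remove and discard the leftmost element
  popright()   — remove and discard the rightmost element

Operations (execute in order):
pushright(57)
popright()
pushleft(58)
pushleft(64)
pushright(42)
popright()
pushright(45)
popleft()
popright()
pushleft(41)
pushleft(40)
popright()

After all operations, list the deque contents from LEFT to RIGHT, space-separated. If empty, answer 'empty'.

pushright(57): [57]
popright(): []
pushleft(58): [58]
pushleft(64): [64, 58]
pushright(42): [64, 58, 42]
popright(): [64, 58]
pushright(45): [64, 58, 45]
popleft(): [58, 45]
popright(): [58]
pushleft(41): [41, 58]
pushleft(40): [40, 41, 58]
popright(): [40, 41]

Answer: 40 41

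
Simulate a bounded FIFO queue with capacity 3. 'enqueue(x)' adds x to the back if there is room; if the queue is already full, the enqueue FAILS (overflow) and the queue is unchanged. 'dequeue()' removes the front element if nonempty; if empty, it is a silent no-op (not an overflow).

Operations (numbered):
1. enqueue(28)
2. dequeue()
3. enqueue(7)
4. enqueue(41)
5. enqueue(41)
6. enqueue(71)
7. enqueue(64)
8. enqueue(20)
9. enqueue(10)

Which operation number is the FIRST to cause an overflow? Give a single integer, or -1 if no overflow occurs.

Answer: 6

Derivation:
1. enqueue(28): size=1
2. dequeue(): size=0
3. enqueue(7): size=1
4. enqueue(41): size=2
5. enqueue(41): size=3
6. enqueue(71): size=3=cap → OVERFLOW (fail)
7. enqueue(64): size=3=cap → OVERFLOW (fail)
8. enqueue(20): size=3=cap → OVERFLOW (fail)
9. enqueue(10): size=3=cap → OVERFLOW (fail)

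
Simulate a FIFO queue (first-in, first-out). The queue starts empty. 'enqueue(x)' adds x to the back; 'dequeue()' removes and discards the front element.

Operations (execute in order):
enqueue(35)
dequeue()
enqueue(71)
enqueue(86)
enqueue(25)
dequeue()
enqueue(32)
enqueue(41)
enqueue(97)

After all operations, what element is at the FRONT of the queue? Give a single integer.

Answer: 86

Derivation:
enqueue(35): queue = [35]
dequeue(): queue = []
enqueue(71): queue = [71]
enqueue(86): queue = [71, 86]
enqueue(25): queue = [71, 86, 25]
dequeue(): queue = [86, 25]
enqueue(32): queue = [86, 25, 32]
enqueue(41): queue = [86, 25, 32, 41]
enqueue(97): queue = [86, 25, 32, 41, 97]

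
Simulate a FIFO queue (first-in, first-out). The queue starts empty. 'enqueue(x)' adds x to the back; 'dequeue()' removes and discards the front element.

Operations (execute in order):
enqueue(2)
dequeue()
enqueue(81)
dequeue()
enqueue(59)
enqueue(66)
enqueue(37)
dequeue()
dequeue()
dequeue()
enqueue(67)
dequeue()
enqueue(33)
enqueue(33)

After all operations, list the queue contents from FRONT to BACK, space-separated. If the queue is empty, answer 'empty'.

enqueue(2): [2]
dequeue(): []
enqueue(81): [81]
dequeue(): []
enqueue(59): [59]
enqueue(66): [59, 66]
enqueue(37): [59, 66, 37]
dequeue(): [66, 37]
dequeue(): [37]
dequeue(): []
enqueue(67): [67]
dequeue(): []
enqueue(33): [33]
enqueue(33): [33, 33]

Answer: 33 33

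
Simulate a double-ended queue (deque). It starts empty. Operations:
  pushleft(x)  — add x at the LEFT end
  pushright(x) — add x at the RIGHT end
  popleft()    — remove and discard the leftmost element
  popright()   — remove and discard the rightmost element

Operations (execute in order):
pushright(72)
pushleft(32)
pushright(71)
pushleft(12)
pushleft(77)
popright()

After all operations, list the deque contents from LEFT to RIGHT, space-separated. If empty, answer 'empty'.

pushright(72): [72]
pushleft(32): [32, 72]
pushright(71): [32, 72, 71]
pushleft(12): [12, 32, 72, 71]
pushleft(77): [77, 12, 32, 72, 71]
popright(): [77, 12, 32, 72]

Answer: 77 12 32 72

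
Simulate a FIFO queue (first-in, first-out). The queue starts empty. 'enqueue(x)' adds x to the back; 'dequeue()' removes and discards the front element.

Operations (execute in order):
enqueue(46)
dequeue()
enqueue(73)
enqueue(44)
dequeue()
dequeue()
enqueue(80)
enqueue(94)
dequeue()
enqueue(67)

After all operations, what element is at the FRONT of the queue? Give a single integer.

enqueue(46): queue = [46]
dequeue(): queue = []
enqueue(73): queue = [73]
enqueue(44): queue = [73, 44]
dequeue(): queue = [44]
dequeue(): queue = []
enqueue(80): queue = [80]
enqueue(94): queue = [80, 94]
dequeue(): queue = [94]
enqueue(67): queue = [94, 67]

Answer: 94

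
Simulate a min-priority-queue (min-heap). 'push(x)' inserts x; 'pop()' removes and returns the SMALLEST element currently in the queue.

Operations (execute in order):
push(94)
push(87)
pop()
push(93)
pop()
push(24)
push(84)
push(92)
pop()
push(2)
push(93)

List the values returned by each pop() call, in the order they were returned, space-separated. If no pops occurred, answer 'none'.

push(94): heap contents = [94]
push(87): heap contents = [87, 94]
pop() → 87: heap contents = [94]
push(93): heap contents = [93, 94]
pop() → 93: heap contents = [94]
push(24): heap contents = [24, 94]
push(84): heap contents = [24, 84, 94]
push(92): heap contents = [24, 84, 92, 94]
pop() → 24: heap contents = [84, 92, 94]
push(2): heap contents = [2, 84, 92, 94]
push(93): heap contents = [2, 84, 92, 93, 94]

Answer: 87 93 24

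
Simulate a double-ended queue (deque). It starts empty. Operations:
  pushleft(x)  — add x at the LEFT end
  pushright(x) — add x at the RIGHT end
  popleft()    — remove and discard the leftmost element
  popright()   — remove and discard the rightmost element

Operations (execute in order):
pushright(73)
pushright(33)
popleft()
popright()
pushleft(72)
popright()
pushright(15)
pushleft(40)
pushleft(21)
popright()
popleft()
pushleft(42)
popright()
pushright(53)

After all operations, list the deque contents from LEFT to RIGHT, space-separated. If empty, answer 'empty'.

Answer: 42 53

Derivation:
pushright(73): [73]
pushright(33): [73, 33]
popleft(): [33]
popright(): []
pushleft(72): [72]
popright(): []
pushright(15): [15]
pushleft(40): [40, 15]
pushleft(21): [21, 40, 15]
popright(): [21, 40]
popleft(): [40]
pushleft(42): [42, 40]
popright(): [42]
pushright(53): [42, 53]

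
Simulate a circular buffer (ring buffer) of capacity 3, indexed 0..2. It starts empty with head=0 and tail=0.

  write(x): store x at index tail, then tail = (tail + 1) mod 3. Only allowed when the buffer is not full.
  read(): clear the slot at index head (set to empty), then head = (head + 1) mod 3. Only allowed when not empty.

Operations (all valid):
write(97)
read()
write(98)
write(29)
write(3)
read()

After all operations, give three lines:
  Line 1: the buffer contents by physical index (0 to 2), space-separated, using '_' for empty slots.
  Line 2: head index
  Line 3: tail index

Answer: 3 _ 29
2
1

Derivation:
write(97): buf=[97 _ _], head=0, tail=1, size=1
read(): buf=[_ _ _], head=1, tail=1, size=0
write(98): buf=[_ 98 _], head=1, tail=2, size=1
write(29): buf=[_ 98 29], head=1, tail=0, size=2
write(3): buf=[3 98 29], head=1, tail=1, size=3
read(): buf=[3 _ 29], head=2, tail=1, size=2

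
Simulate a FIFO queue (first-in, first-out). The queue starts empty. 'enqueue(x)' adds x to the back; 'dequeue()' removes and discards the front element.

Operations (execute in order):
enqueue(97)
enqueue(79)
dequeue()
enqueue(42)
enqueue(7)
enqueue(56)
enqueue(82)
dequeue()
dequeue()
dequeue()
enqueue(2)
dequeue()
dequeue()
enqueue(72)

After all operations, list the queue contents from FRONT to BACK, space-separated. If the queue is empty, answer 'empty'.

Answer: 2 72

Derivation:
enqueue(97): [97]
enqueue(79): [97, 79]
dequeue(): [79]
enqueue(42): [79, 42]
enqueue(7): [79, 42, 7]
enqueue(56): [79, 42, 7, 56]
enqueue(82): [79, 42, 7, 56, 82]
dequeue(): [42, 7, 56, 82]
dequeue(): [7, 56, 82]
dequeue(): [56, 82]
enqueue(2): [56, 82, 2]
dequeue(): [82, 2]
dequeue(): [2]
enqueue(72): [2, 72]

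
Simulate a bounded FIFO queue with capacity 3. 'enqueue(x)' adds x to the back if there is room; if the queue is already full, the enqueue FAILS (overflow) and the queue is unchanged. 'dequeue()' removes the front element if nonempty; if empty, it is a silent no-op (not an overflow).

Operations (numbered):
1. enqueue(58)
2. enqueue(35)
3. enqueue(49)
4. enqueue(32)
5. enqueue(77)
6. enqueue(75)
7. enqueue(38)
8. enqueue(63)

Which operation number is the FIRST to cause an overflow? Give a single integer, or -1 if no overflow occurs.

Answer: 4

Derivation:
1. enqueue(58): size=1
2. enqueue(35): size=2
3. enqueue(49): size=3
4. enqueue(32): size=3=cap → OVERFLOW (fail)
5. enqueue(77): size=3=cap → OVERFLOW (fail)
6. enqueue(75): size=3=cap → OVERFLOW (fail)
7. enqueue(38): size=3=cap → OVERFLOW (fail)
8. enqueue(63): size=3=cap → OVERFLOW (fail)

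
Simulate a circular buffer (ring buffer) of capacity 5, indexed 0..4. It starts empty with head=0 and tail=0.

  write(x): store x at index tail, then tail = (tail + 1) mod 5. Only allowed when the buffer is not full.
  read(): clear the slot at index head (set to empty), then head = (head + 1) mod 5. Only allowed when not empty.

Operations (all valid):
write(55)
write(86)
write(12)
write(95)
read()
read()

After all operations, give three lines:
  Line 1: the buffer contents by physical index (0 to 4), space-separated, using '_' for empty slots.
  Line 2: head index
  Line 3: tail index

Answer: _ _ 12 95 _
2
4

Derivation:
write(55): buf=[55 _ _ _ _], head=0, tail=1, size=1
write(86): buf=[55 86 _ _ _], head=0, tail=2, size=2
write(12): buf=[55 86 12 _ _], head=0, tail=3, size=3
write(95): buf=[55 86 12 95 _], head=0, tail=4, size=4
read(): buf=[_ 86 12 95 _], head=1, tail=4, size=3
read(): buf=[_ _ 12 95 _], head=2, tail=4, size=2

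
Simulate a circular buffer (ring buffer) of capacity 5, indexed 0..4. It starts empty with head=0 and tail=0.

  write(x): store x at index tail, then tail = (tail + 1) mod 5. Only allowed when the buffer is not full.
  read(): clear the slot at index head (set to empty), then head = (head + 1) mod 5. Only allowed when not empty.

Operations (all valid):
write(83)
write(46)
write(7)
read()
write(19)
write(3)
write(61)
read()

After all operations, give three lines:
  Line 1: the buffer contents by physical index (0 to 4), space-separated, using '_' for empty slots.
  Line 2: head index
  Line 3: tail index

Answer: 61 _ 7 19 3
2
1

Derivation:
write(83): buf=[83 _ _ _ _], head=0, tail=1, size=1
write(46): buf=[83 46 _ _ _], head=0, tail=2, size=2
write(7): buf=[83 46 7 _ _], head=0, tail=3, size=3
read(): buf=[_ 46 7 _ _], head=1, tail=3, size=2
write(19): buf=[_ 46 7 19 _], head=1, tail=4, size=3
write(3): buf=[_ 46 7 19 3], head=1, tail=0, size=4
write(61): buf=[61 46 7 19 3], head=1, tail=1, size=5
read(): buf=[61 _ 7 19 3], head=2, tail=1, size=4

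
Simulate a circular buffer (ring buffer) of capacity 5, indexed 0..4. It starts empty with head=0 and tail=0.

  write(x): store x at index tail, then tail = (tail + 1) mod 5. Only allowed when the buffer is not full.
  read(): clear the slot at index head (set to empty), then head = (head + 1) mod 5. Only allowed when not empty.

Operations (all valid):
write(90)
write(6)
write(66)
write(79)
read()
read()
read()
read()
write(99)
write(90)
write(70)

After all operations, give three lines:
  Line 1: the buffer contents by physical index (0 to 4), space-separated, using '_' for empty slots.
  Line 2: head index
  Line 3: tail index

Answer: 90 70 _ _ 99
4
2

Derivation:
write(90): buf=[90 _ _ _ _], head=0, tail=1, size=1
write(6): buf=[90 6 _ _ _], head=0, tail=2, size=2
write(66): buf=[90 6 66 _ _], head=0, tail=3, size=3
write(79): buf=[90 6 66 79 _], head=0, tail=4, size=4
read(): buf=[_ 6 66 79 _], head=1, tail=4, size=3
read(): buf=[_ _ 66 79 _], head=2, tail=4, size=2
read(): buf=[_ _ _ 79 _], head=3, tail=4, size=1
read(): buf=[_ _ _ _ _], head=4, tail=4, size=0
write(99): buf=[_ _ _ _ 99], head=4, tail=0, size=1
write(90): buf=[90 _ _ _ 99], head=4, tail=1, size=2
write(70): buf=[90 70 _ _ 99], head=4, tail=2, size=3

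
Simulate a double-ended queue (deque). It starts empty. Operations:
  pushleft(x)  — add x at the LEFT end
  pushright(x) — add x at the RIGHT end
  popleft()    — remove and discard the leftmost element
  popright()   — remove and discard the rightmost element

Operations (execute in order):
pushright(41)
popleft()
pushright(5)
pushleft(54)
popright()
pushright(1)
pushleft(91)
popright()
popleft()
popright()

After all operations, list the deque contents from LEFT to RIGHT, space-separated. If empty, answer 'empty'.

pushright(41): [41]
popleft(): []
pushright(5): [5]
pushleft(54): [54, 5]
popright(): [54]
pushright(1): [54, 1]
pushleft(91): [91, 54, 1]
popright(): [91, 54]
popleft(): [54]
popright(): []

Answer: empty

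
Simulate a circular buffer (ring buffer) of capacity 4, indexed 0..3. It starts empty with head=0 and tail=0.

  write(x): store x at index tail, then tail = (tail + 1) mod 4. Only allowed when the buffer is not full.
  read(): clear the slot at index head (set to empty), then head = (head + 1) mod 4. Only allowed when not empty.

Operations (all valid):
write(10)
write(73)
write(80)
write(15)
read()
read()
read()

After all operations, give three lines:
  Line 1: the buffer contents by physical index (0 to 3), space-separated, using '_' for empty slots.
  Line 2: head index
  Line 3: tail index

write(10): buf=[10 _ _ _], head=0, tail=1, size=1
write(73): buf=[10 73 _ _], head=0, tail=2, size=2
write(80): buf=[10 73 80 _], head=0, tail=3, size=3
write(15): buf=[10 73 80 15], head=0, tail=0, size=4
read(): buf=[_ 73 80 15], head=1, tail=0, size=3
read(): buf=[_ _ 80 15], head=2, tail=0, size=2
read(): buf=[_ _ _ 15], head=3, tail=0, size=1

Answer: _ _ _ 15
3
0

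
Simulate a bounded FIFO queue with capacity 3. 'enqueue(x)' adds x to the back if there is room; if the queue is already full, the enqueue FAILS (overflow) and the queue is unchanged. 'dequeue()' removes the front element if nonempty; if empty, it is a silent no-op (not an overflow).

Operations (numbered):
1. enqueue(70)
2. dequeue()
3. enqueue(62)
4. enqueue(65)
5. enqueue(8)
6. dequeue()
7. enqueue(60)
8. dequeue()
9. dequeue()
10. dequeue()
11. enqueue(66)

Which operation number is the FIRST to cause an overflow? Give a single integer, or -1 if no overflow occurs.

Answer: -1

Derivation:
1. enqueue(70): size=1
2. dequeue(): size=0
3. enqueue(62): size=1
4. enqueue(65): size=2
5. enqueue(8): size=3
6. dequeue(): size=2
7. enqueue(60): size=3
8. dequeue(): size=2
9. dequeue(): size=1
10. dequeue(): size=0
11. enqueue(66): size=1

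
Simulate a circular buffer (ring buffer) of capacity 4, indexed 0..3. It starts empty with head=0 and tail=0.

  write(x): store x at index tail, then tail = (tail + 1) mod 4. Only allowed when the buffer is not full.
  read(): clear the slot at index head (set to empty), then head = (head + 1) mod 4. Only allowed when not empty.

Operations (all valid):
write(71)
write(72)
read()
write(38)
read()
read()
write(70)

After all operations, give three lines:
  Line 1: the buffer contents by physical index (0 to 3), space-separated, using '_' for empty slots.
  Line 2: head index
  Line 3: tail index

Answer: _ _ _ 70
3
0

Derivation:
write(71): buf=[71 _ _ _], head=0, tail=1, size=1
write(72): buf=[71 72 _ _], head=0, tail=2, size=2
read(): buf=[_ 72 _ _], head=1, tail=2, size=1
write(38): buf=[_ 72 38 _], head=1, tail=3, size=2
read(): buf=[_ _ 38 _], head=2, tail=3, size=1
read(): buf=[_ _ _ _], head=3, tail=3, size=0
write(70): buf=[_ _ _ 70], head=3, tail=0, size=1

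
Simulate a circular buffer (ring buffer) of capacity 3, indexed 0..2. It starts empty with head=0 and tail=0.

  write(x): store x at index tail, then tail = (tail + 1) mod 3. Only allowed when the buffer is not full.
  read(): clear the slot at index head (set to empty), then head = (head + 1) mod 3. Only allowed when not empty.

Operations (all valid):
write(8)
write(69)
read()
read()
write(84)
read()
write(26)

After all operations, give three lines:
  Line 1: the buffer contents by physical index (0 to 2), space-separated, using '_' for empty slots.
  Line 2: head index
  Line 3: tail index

write(8): buf=[8 _ _], head=0, tail=1, size=1
write(69): buf=[8 69 _], head=0, tail=2, size=2
read(): buf=[_ 69 _], head=1, tail=2, size=1
read(): buf=[_ _ _], head=2, tail=2, size=0
write(84): buf=[_ _ 84], head=2, tail=0, size=1
read(): buf=[_ _ _], head=0, tail=0, size=0
write(26): buf=[26 _ _], head=0, tail=1, size=1

Answer: 26 _ _
0
1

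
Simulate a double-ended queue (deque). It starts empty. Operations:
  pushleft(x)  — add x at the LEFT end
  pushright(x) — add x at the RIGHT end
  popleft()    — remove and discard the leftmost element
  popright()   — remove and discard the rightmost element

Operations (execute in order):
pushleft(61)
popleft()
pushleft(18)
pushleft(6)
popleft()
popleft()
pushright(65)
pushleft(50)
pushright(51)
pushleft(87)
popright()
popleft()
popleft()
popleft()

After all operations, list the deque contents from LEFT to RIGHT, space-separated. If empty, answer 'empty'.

Answer: empty

Derivation:
pushleft(61): [61]
popleft(): []
pushleft(18): [18]
pushleft(6): [6, 18]
popleft(): [18]
popleft(): []
pushright(65): [65]
pushleft(50): [50, 65]
pushright(51): [50, 65, 51]
pushleft(87): [87, 50, 65, 51]
popright(): [87, 50, 65]
popleft(): [50, 65]
popleft(): [65]
popleft(): []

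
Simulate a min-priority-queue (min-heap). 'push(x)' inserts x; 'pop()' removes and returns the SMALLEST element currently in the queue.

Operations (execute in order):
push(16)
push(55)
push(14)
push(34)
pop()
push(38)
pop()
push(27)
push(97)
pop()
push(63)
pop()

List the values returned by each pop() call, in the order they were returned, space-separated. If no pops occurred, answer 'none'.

Answer: 14 16 27 34

Derivation:
push(16): heap contents = [16]
push(55): heap contents = [16, 55]
push(14): heap contents = [14, 16, 55]
push(34): heap contents = [14, 16, 34, 55]
pop() → 14: heap contents = [16, 34, 55]
push(38): heap contents = [16, 34, 38, 55]
pop() → 16: heap contents = [34, 38, 55]
push(27): heap contents = [27, 34, 38, 55]
push(97): heap contents = [27, 34, 38, 55, 97]
pop() → 27: heap contents = [34, 38, 55, 97]
push(63): heap contents = [34, 38, 55, 63, 97]
pop() → 34: heap contents = [38, 55, 63, 97]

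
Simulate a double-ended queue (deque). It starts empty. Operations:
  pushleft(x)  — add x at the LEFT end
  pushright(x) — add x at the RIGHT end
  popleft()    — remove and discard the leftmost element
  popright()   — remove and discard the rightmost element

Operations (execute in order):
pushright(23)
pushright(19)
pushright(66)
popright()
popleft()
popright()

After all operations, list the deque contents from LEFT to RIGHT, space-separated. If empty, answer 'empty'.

Answer: empty

Derivation:
pushright(23): [23]
pushright(19): [23, 19]
pushright(66): [23, 19, 66]
popright(): [23, 19]
popleft(): [19]
popright(): []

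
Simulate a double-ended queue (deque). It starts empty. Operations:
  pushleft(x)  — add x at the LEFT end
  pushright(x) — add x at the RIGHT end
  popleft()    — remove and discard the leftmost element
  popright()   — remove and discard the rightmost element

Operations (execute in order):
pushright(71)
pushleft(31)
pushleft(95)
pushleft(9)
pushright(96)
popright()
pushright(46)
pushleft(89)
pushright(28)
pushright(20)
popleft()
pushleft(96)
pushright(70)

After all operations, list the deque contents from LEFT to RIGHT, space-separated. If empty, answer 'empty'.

pushright(71): [71]
pushleft(31): [31, 71]
pushleft(95): [95, 31, 71]
pushleft(9): [9, 95, 31, 71]
pushright(96): [9, 95, 31, 71, 96]
popright(): [9, 95, 31, 71]
pushright(46): [9, 95, 31, 71, 46]
pushleft(89): [89, 9, 95, 31, 71, 46]
pushright(28): [89, 9, 95, 31, 71, 46, 28]
pushright(20): [89, 9, 95, 31, 71, 46, 28, 20]
popleft(): [9, 95, 31, 71, 46, 28, 20]
pushleft(96): [96, 9, 95, 31, 71, 46, 28, 20]
pushright(70): [96, 9, 95, 31, 71, 46, 28, 20, 70]

Answer: 96 9 95 31 71 46 28 20 70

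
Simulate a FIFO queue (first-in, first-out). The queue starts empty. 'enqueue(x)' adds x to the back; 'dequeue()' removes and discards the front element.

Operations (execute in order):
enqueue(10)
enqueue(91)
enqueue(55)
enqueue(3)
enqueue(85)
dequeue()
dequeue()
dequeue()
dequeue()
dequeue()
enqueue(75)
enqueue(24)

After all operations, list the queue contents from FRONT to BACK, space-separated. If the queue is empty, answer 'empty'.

enqueue(10): [10]
enqueue(91): [10, 91]
enqueue(55): [10, 91, 55]
enqueue(3): [10, 91, 55, 3]
enqueue(85): [10, 91, 55, 3, 85]
dequeue(): [91, 55, 3, 85]
dequeue(): [55, 3, 85]
dequeue(): [3, 85]
dequeue(): [85]
dequeue(): []
enqueue(75): [75]
enqueue(24): [75, 24]

Answer: 75 24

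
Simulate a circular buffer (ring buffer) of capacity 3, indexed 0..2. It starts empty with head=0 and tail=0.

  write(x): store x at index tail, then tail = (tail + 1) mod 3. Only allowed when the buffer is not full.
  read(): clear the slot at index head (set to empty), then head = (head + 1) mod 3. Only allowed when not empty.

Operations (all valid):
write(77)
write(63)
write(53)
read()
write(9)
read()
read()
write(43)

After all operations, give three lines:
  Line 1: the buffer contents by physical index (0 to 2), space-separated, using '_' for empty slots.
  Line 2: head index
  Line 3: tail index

write(77): buf=[77 _ _], head=0, tail=1, size=1
write(63): buf=[77 63 _], head=0, tail=2, size=2
write(53): buf=[77 63 53], head=0, tail=0, size=3
read(): buf=[_ 63 53], head=1, tail=0, size=2
write(9): buf=[9 63 53], head=1, tail=1, size=3
read(): buf=[9 _ 53], head=2, tail=1, size=2
read(): buf=[9 _ _], head=0, tail=1, size=1
write(43): buf=[9 43 _], head=0, tail=2, size=2

Answer: 9 43 _
0
2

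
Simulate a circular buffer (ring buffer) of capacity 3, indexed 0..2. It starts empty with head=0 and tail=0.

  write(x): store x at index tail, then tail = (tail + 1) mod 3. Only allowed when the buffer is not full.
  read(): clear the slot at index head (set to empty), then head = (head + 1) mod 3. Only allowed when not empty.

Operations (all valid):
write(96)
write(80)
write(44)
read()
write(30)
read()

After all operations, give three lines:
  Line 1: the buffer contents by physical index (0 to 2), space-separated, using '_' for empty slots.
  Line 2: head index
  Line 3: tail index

Answer: 30 _ 44
2
1

Derivation:
write(96): buf=[96 _ _], head=0, tail=1, size=1
write(80): buf=[96 80 _], head=0, tail=2, size=2
write(44): buf=[96 80 44], head=0, tail=0, size=3
read(): buf=[_ 80 44], head=1, tail=0, size=2
write(30): buf=[30 80 44], head=1, tail=1, size=3
read(): buf=[30 _ 44], head=2, tail=1, size=2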